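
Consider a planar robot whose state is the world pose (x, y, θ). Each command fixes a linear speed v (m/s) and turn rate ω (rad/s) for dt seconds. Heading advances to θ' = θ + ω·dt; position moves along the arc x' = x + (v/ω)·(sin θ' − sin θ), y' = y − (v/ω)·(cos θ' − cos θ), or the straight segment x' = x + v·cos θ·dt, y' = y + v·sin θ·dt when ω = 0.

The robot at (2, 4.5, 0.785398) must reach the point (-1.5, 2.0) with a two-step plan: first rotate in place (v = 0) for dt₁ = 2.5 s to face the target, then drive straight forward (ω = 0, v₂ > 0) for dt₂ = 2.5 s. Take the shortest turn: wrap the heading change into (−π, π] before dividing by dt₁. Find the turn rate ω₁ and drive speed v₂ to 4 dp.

ω₁ = 1.1906, v₂ = 1.7205

heading to target = atan2(2−4.5, -1.5−2) = -2.5213
Δθ = wrap(-2.5213 − 0.7854) = 2.9764; ω₁ = Δθ/dt₁ = 1.1906
distance = √((-1.5−2)² + (2−4.5)²) = 4.3012; v₂ = distance/dt₂ = 1.7205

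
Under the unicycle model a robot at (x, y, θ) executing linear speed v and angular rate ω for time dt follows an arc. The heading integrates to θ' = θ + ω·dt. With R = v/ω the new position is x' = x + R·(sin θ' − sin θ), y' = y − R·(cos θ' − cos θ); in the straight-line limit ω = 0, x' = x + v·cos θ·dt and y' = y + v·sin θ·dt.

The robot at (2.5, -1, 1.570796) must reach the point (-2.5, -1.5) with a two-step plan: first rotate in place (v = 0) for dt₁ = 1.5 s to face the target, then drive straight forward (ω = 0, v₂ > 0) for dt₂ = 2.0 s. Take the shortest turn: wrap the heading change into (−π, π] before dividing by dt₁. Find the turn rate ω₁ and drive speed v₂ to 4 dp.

heading to target = atan2(-1.5−-1, -2.5−2.5) = -3.0419
Δθ = wrap(-3.0419 − 1.5708) = 1.6705; ω₁ = Δθ/dt₁ = 1.1136
distance = √((-2.5−2.5)² + (-1.5−-1)²) = 5.0249; v₂ = distance/dt₂ = 2.5125

ω₁ = 1.1136, v₂ = 2.5125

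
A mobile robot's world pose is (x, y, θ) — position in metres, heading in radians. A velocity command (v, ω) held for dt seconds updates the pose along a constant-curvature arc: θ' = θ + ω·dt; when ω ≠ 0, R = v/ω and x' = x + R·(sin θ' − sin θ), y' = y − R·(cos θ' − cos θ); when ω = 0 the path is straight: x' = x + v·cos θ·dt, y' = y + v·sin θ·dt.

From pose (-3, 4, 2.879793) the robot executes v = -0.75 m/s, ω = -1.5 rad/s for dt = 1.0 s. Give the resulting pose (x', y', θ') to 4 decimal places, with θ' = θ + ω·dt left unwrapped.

θ' = 2.8798 + -1.5·1.0 = 1.3798
R = v/ω = -0.75/-1.5 = 0.5000
x' = -3 + 0.5000·(sin 1.3798 − sin 2.8798) = -2.6385
y' = 4 − 0.5000·(cos 1.3798 − cos 2.8798) = 3.4221

(-2.6385, 3.4221, 1.3798)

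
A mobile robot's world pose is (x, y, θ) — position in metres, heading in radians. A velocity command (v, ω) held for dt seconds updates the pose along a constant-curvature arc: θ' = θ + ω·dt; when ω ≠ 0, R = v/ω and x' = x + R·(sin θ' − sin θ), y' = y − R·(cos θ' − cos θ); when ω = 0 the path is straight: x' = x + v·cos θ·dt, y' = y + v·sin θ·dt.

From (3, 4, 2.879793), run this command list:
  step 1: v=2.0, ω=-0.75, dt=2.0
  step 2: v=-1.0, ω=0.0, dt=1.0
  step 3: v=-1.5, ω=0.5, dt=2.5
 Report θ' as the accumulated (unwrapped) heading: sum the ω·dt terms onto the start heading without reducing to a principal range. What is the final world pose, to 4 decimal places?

step 1: θ'=1.3798 (R=-2.6667) → pose (1.0720, 7.0821, 1.3798)
step 2: θ'=1.3798 (straight) → pose (0.8822, 6.1002, 1.3798)
step 3: θ'=2.6298 (R=-3.0000) → pose (2.3584, 2.9151, 2.6298)

(2.3584, 2.9151, 2.6298)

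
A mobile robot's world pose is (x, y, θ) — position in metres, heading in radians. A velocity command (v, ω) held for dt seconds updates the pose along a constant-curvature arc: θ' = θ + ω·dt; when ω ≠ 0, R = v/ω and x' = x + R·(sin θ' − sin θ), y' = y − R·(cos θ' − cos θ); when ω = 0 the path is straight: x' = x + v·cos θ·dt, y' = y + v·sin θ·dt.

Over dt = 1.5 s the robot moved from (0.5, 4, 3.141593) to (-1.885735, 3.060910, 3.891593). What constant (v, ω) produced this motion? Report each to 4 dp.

Δθ = 3.891593 − 3.141593 = 0.750000
ω = Δθ/dt = 0.750000/1.5 = 0.5000
R = Δx/(sin θ' − sin θ) = 3.5000
v = R·ω = 3.5000·0.5000 = 1.7500

v = 1.7500, ω = 0.5000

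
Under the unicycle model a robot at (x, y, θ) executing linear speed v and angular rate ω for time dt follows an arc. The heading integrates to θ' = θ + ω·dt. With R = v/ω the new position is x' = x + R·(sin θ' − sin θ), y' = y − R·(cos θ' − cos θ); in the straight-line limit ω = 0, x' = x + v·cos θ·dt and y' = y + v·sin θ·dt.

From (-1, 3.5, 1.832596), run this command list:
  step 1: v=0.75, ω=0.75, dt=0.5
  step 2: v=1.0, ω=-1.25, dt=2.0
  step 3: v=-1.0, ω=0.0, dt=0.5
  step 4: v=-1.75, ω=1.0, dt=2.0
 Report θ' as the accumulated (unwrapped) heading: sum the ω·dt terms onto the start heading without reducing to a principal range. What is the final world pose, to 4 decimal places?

step 1: θ'=2.2076 (R=1.0000) → pose (-1.1619, 3.8358, 2.2076)
step 2: θ'=-0.2924 (R=-0.8000) → pose (-0.2881, 5.0775, -0.2924)
step 3: θ'=-0.2924 (straight) → pose (-0.7669, 5.2217, -0.2924)
step 4: θ'=1.7076 (R=-1.7500) → pose (-3.0050, 3.3073, 1.7076)

(-3.0050, 3.3073, 1.7076)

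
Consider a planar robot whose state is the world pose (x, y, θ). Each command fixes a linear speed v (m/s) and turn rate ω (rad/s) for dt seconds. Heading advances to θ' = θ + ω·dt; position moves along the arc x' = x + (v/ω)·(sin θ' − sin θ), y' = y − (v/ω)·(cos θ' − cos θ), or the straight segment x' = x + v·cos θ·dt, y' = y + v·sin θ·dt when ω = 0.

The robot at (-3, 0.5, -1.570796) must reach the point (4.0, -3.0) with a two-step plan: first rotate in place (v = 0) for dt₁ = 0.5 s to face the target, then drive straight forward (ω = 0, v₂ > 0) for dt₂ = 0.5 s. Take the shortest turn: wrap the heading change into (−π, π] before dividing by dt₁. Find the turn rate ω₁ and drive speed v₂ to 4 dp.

ω₁ = 2.2143, v₂ = 15.6525

heading to target = atan2(-3−0.5, 4−-3) = -0.4636
Δθ = wrap(-0.4636 − -1.5708) = 1.1071; ω₁ = Δθ/dt₁ = 2.2143
distance = √((4−-3)² + (-3−0.5)²) = 7.8262; v₂ = distance/dt₂ = 15.6525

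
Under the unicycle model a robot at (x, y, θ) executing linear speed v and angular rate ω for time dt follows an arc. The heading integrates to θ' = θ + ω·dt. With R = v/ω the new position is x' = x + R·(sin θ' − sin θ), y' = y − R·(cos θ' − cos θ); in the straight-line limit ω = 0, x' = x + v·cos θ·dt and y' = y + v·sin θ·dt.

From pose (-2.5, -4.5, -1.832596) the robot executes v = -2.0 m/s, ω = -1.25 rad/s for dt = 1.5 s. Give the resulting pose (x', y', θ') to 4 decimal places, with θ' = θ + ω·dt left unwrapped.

(-0.0965, -3.5636, -3.7076)

θ' = -1.8326 + -1.25·1.5 = -3.7076
R = v/ω = -2.0/-1.25 = 1.6000
x' = -2.5 + 1.6000·(sin -3.7076 − sin -1.8326) = -0.0965
y' = -4.5 − 1.6000·(cos -3.7076 − cos -1.8326) = -3.5636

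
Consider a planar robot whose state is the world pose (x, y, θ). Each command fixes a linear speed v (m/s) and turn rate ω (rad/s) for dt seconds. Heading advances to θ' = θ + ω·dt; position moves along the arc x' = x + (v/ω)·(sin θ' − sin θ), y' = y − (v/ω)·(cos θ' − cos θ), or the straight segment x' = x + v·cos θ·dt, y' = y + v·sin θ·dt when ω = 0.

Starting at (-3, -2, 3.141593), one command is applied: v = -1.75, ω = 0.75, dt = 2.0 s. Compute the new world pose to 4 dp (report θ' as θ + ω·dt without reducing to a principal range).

(-0.6725, 0.1683, 4.6416)

θ' = 3.1416 + 0.75·2.0 = 4.6416
R = v/ω = -1.75/0.75 = -2.3333
x' = -3 + -2.3333·(sin 4.6416 − sin 3.1416) = -0.6725
y' = -2 − -2.3333·(cos 4.6416 − cos 3.1416) = 0.1683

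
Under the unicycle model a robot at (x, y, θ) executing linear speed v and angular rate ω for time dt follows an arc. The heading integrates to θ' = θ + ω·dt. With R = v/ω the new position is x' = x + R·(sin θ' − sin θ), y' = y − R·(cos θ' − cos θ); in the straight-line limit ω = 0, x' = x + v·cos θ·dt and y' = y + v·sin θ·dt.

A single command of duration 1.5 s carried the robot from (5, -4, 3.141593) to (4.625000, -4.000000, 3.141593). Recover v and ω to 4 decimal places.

Δθ = 3.141593 − 3.141593 = 0.000000
ω = Δθ/dt = 0.000000/1.5 = 0.0000
ω = 0 → v = (Δx·cos θ + Δy·sin θ)/dt = 0.2500

v = 0.2500, ω = 0.0000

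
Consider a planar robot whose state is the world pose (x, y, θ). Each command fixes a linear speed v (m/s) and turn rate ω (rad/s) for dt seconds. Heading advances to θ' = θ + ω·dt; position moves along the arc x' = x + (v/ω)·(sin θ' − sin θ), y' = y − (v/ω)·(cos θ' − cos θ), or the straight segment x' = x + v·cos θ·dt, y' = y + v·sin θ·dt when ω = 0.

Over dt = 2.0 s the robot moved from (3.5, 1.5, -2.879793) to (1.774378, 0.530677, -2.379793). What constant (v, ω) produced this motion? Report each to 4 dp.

v = 1.0000, ω = 0.2500

Δθ = -2.379793 − -2.879793 = 0.500000
ω = Δθ/dt = 0.500000/2.0 = 0.2500
R = Δx/(sin θ' − sin θ) = 4.0000
v = R·ω = 4.0000·0.2500 = 1.0000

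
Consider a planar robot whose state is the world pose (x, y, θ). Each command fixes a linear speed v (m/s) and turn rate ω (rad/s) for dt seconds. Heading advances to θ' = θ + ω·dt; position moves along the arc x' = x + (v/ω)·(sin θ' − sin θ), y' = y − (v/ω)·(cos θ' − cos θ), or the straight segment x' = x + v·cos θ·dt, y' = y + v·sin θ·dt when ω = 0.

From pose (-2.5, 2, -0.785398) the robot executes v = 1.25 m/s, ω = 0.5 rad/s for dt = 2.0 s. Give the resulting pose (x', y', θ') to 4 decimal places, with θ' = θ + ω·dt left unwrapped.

(-0.1998, 1.3251, 0.2146)

θ' = -0.7854 + 0.5·2.0 = 0.2146
R = v/ω = 1.25/0.5 = 2.5000
x' = -2.5 + 2.5000·(sin 0.2146 − sin -0.7854) = -0.1998
y' = 2 − 2.5000·(cos 0.2146 − cos -0.7854) = 1.3251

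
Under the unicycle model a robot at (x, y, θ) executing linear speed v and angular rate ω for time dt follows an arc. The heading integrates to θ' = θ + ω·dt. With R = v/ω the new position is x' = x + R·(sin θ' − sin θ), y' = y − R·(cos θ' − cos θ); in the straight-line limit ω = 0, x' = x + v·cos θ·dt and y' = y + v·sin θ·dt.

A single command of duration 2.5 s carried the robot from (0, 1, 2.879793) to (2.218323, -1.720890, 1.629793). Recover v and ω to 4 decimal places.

Δθ = 1.629793 − 2.879793 = -1.250000
ω = Δθ/dt = -1.250000/2.5 = -0.5000
R = −Δy/(cos θ' − cos θ) = 3.0000
v = R·ω = 3.0000·-0.5000 = -1.5000

v = -1.5000, ω = -0.5000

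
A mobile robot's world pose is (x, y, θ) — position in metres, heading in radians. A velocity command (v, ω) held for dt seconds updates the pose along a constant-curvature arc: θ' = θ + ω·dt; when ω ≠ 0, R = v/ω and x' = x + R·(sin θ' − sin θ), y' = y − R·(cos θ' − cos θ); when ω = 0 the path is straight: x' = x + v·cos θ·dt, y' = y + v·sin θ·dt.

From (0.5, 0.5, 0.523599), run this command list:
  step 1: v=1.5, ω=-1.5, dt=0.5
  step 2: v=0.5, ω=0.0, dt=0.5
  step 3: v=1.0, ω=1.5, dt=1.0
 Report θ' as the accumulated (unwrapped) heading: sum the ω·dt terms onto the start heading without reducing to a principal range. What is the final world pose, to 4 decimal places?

(2.2552, 1.0068, 1.2736)

step 1: θ'=-0.2264 (R=-1.0000) → pose (1.2245, 0.6085, -0.2264)
step 2: θ'=-0.2264 (straight) → pose (1.4681, 0.5523, -0.2264)
step 3: θ'=1.2736 (R=0.6667) → pose (2.2552, 1.0068, 1.2736)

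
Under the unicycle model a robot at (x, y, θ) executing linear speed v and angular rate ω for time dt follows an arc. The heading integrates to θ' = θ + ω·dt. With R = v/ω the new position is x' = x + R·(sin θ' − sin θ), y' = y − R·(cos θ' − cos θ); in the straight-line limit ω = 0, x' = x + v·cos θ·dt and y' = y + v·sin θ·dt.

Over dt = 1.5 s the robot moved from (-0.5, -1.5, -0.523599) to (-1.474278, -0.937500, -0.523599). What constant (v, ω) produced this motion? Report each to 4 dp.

Δθ = -0.523599 − -0.523599 = 0.000000
ω = Δθ/dt = 0.000000/1.5 = 0.0000
ω = 0 → v = (Δx·cos θ + Δy·sin θ)/dt = -0.7500

v = -0.7500, ω = 0.0000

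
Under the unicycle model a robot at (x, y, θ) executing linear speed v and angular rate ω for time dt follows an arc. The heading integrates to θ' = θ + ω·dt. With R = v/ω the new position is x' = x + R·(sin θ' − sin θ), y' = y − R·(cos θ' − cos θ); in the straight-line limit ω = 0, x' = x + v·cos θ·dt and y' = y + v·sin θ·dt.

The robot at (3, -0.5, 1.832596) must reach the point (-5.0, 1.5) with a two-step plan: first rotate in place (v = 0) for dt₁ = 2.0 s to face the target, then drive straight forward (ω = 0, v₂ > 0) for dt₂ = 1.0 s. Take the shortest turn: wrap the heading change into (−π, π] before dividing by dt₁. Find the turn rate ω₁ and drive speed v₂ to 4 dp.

ω₁ = 0.5320, v₂ = 8.2462

heading to target = atan2(1.5−-0.5, -5−3) = 2.8966
Δθ = wrap(2.8966 − 1.8326) = 1.0640; ω₁ = Δθ/dt₁ = 0.5320
distance = √((-5−3)² + (1.5−-0.5)²) = 8.2462; v₂ = distance/dt₂ = 8.2462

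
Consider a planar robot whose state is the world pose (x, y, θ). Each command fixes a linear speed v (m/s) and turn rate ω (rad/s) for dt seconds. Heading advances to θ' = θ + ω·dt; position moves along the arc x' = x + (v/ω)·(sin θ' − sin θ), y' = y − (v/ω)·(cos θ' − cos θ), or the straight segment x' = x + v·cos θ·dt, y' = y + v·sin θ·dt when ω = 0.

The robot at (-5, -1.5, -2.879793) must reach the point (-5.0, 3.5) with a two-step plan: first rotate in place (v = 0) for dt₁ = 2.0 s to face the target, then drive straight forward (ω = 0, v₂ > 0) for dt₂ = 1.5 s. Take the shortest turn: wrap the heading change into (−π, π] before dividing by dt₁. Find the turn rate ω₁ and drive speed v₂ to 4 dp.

ω₁ = -0.9163, v₂ = 3.3333

heading to target = atan2(3.5−-1.5, -5−-5) = 1.5708
Δθ = wrap(1.5708 − -2.8798) = -1.8326; ω₁ = Δθ/dt₁ = -0.9163
distance = √((-5−-5)² + (3.5−-1.5)²) = 5.0000; v₂ = distance/dt₂ = 3.3333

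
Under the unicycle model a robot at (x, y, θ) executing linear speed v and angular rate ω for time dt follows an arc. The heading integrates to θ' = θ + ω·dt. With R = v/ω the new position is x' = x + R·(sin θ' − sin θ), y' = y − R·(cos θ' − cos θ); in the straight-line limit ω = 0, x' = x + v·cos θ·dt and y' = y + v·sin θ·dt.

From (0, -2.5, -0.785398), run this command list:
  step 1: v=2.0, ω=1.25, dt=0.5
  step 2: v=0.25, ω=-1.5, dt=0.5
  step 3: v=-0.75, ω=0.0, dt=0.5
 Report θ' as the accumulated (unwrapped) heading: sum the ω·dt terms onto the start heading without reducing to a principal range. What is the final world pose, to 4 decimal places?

(0.7508, -2.7142, -0.9104)

step 1: θ'=-0.1604 (R=1.6000) → pose (0.8758, -2.9481, -0.1604)
step 2: θ'=-0.9104 (R=-0.1667) → pose (0.9808, -3.0104, -0.9104)
step 3: θ'=-0.9104 (straight) → pose (0.7508, -2.7142, -0.9104)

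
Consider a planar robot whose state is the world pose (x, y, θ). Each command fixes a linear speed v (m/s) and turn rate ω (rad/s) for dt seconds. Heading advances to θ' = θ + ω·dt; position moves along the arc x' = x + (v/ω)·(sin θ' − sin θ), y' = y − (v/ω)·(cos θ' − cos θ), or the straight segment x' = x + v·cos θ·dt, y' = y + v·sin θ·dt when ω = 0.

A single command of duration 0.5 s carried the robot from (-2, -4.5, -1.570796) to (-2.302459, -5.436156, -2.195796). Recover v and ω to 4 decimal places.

v = 2.0000, ω = -1.2500

Δθ = -2.195796 − -1.570796 = -0.625000
ω = Δθ/dt = -0.625000/0.5 = -1.2500
R = −Δy/(cos θ' − cos θ) = -1.6000
v = R·ω = -1.6000·-1.2500 = 2.0000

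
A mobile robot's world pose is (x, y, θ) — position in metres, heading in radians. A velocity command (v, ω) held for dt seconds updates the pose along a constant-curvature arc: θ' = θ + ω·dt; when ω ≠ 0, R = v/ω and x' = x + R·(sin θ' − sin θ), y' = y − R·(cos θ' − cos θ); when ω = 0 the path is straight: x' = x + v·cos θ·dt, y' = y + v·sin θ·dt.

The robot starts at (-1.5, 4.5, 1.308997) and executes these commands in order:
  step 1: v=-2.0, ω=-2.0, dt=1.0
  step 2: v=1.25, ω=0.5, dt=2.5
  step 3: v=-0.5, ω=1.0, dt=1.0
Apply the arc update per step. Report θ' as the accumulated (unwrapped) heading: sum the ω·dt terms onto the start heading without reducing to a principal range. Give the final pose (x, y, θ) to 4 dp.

step 1: θ'=-0.6910 (R=1.0000) → pose (-3.1032, 3.9882, -0.6910)
step 2: θ'=0.5590 (R=2.5000) → pose (-0.1841, 3.7953, 0.5590)
step 3: θ'=1.5590 (R=-0.5000) → pose (-0.4189, 3.3773, 1.5590)

(-0.4189, 3.3773, 1.5590)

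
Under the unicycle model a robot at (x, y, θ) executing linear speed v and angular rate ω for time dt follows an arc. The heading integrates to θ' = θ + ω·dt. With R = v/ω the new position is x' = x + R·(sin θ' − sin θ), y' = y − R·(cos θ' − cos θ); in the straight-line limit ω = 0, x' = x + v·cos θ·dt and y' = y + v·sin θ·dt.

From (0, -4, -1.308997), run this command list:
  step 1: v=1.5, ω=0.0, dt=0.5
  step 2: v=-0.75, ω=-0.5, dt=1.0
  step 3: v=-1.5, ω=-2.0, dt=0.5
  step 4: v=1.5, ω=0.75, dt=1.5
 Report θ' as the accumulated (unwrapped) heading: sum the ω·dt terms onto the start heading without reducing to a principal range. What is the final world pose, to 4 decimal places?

step 1: θ'=-1.3090 (straight) → pose (0.1941, -4.7244, -1.3090)
step 2: θ'=-1.8090 (R=1.5000) → pose (0.1854, -3.9823, -1.8090)
step 3: θ'=-2.8090 (R=0.7500) → pose (0.6693, -3.4504, -2.8090)
step 4: θ'=-1.6840 (R=2.0000) → pose (-0.6649, -5.1148, -1.6840)

(-0.6649, -5.1148, -1.6840)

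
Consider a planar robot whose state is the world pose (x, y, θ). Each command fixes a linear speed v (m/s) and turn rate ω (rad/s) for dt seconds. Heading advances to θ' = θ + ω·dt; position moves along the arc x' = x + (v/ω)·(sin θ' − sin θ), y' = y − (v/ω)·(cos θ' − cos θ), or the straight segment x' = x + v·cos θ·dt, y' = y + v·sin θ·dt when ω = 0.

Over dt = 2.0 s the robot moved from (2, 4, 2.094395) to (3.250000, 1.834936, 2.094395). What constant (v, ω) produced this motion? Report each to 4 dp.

Δθ = 2.094395 − 2.094395 = 0.000000
ω = Δθ/dt = 0.000000/2.0 = 0.0000
ω = 0 → v = (Δx·cos θ + Δy·sin θ)/dt = -1.2500

v = -1.2500, ω = 0.0000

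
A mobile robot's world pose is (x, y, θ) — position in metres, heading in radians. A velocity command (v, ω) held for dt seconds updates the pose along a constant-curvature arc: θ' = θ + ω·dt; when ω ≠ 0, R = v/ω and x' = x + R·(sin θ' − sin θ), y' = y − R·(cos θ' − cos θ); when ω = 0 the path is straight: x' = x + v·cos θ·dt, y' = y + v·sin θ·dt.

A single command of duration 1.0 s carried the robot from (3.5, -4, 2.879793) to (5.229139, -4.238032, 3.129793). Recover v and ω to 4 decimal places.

v = -1.7500, ω = 0.2500

Δθ = 3.129793 − 2.879793 = 0.250000
ω = Δθ/dt = 0.250000/1.0 = 0.2500
R = Δx/(sin θ' − sin θ) = -7.0000
v = R·ω = -7.0000·0.2500 = -1.7500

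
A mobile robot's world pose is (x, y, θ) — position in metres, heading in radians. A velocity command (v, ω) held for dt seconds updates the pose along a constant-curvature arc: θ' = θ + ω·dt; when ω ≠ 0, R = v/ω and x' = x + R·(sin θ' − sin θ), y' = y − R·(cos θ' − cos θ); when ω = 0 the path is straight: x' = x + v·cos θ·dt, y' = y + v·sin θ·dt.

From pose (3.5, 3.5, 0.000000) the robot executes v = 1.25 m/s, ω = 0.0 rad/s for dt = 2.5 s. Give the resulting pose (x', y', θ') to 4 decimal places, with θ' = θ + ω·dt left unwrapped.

θ' = 0.0000 + 0.0·2.5 = 0.0000
ω = 0 → straight: x' = 3.5 + 1.25·cos(0.0000)·2.5 = 6.6250
y' = 3.5 + 1.25·sin(0.0000)·2.5 = 3.5000

(6.6250, 3.5000, 0.0000)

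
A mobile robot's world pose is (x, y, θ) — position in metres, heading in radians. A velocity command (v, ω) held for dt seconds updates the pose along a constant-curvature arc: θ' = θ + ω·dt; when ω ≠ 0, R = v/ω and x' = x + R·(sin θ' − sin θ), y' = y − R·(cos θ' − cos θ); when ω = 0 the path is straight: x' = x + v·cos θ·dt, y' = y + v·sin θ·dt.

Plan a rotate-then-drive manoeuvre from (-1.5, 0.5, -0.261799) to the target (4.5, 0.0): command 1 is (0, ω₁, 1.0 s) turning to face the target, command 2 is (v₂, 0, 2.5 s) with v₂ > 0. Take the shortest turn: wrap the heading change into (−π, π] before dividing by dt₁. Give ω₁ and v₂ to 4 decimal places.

heading to target = atan2(0−0.5, 4.5−-1.5) = -0.0831
Δθ = wrap(-0.0831 − -0.2618) = 0.1787; ω₁ = Δθ/dt₁ = 0.1787
distance = √((4.5−-1.5)² + (0−0.5)²) = 6.0208; v₂ = distance/dt₂ = 2.4083

ω₁ = 0.1787, v₂ = 2.4083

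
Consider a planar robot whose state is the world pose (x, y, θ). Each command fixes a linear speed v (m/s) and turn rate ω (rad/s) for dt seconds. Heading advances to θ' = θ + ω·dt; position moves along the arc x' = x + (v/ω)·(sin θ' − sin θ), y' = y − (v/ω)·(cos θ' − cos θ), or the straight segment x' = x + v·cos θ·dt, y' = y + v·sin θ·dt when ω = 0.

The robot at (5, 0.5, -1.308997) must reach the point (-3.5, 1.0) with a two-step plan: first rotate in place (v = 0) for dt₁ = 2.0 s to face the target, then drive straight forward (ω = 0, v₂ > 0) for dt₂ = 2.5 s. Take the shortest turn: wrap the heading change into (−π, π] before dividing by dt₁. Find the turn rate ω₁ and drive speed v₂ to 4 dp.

ω₁ = -0.9457, v₂ = 3.4059

heading to target = atan2(1−0.5, -3.5−5) = 3.0828
Δθ = wrap(3.0828 − -1.3090) = -1.8914; ω₁ = Δθ/dt₁ = -0.9457
distance = √((-3.5−5)² + (1−0.5)²) = 8.5147; v₂ = distance/dt₂ = 3.4059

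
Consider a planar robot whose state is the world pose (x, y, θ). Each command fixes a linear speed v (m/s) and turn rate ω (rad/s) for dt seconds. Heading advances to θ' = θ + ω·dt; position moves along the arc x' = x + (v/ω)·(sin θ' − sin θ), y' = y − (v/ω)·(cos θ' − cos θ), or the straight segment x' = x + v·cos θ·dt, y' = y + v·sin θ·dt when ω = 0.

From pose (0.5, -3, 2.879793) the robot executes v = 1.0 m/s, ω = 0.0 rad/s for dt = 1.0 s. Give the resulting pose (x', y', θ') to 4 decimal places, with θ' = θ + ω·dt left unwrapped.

θ' = 2.8798 + 0.0·1.0 = 2.8798
ω = 0 → straight: x' = 0.5 + 1.0·cos(2.8798)·1.0 = -0.4659
y' = -3 + 1.0·sin(2.8798)·1.0 = -2.7412

(-0.4659, -2.7412, 2.8798)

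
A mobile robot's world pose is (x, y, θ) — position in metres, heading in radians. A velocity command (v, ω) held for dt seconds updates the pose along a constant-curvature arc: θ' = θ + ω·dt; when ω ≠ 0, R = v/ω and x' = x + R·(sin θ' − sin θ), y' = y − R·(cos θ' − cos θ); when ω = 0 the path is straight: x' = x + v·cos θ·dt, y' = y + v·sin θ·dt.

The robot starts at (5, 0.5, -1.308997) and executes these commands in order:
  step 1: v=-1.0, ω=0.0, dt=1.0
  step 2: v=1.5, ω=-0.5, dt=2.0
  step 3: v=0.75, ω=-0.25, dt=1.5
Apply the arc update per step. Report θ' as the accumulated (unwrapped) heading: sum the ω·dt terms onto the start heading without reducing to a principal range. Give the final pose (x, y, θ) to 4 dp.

step 1: θ'=-1.3090 (straight) → pose (4.7412, 1.4659, -1.3090)
step 2: θ'=-2.3090 (R=-3.0000) → pose (4.0624, -1.3294, -2.3090)
step 3: θ'=-2.6840 (R=-3.0000) → pose (3.1688, -2.0019, -2.6840)

(3.1688, -2.0019, -2.6840)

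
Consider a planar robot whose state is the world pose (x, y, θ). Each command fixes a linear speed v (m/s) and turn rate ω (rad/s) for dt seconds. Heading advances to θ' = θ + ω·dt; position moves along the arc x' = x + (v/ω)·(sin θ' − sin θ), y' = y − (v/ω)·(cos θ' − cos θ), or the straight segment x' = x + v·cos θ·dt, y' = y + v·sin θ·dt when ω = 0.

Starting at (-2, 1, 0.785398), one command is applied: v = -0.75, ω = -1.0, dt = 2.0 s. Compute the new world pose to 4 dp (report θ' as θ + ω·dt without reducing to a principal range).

θ' = 0.7854 + -1.0·2.0 = -1.2146
R = v/ω = -0.75/-1.0 = 0.7500
x' = -2 + 0.7500·(sin -1.2146 − sin 0.7854) = -3.2333
y' = 1 − 0.7500·(cos -1.2146 − cos 0.7854) = 1.2688

(-3.2333, 1.2688, -1.2146)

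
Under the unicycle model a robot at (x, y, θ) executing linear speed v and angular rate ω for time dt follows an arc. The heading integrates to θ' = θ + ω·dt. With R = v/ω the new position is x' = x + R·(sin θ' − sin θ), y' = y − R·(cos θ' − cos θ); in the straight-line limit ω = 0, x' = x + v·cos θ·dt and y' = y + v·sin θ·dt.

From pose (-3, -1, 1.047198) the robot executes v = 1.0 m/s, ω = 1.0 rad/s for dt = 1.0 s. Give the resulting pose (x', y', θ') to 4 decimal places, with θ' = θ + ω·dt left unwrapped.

(-2.9774, -0.0414, 2.0472)

θ' = 1.0472 + 1.0·1.0 = 2.0472
R = v/ω = 1.0/1.0 = 1.0000
x' = -3 + 1.0000·(sin 2.0472 − sin 1.0472) = -2.9774
y' = -1 − 1.0000·(cos 2.0472 − cos 1.0472) = -0.0414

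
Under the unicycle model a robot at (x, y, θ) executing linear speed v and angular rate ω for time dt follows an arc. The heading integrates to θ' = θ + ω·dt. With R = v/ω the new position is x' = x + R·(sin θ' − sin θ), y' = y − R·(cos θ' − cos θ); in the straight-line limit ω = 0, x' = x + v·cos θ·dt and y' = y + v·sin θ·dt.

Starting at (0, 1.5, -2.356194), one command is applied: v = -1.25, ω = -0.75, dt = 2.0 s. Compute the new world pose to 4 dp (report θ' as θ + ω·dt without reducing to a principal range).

(2.2707, 1.5804, -3.8562)

θ' = -2.3562 + -0.75·2.0 = -3.8562
R = v/ω = -1.25/-0.75 = 1.6667
x' = 0 + 1.6667·(sin -3.8562 − sin -2.3562) = 2.2707
y' = 1.5 − 1.6667·(cos -3.8562 − cos -2.3562) = 1.5804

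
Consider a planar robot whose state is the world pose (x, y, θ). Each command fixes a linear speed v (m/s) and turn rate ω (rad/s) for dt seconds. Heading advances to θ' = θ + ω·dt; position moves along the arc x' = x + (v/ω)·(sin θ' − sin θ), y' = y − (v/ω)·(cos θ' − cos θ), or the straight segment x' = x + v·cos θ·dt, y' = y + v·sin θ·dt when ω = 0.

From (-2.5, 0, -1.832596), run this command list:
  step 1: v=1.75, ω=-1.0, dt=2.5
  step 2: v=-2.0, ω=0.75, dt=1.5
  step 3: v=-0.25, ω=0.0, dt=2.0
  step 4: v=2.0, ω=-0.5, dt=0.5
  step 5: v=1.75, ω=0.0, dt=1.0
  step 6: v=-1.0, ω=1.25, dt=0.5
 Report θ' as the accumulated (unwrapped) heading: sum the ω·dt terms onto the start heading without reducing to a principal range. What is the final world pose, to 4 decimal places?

step 1: θ'=-4.3326 (R=-1.7500) → pose (-5.8157, -0.1958, -4.3326)
step 2: θ'=-3.2076 (R=-2.6667) → pose (-3.5149, -1.8681, -3.2076)
step 3: θ'=-3.2076 (straight) → pose (-3.0160, -1.9011, -3.2076)
step 4: θ'=-3.4576 (R=-4.0000) → pose (-3.9953, -1.7117, -3.4576)
step 5: θ'=-3.4576 (straight) → pose (-5.6586, -1.1679, -3.4576)
step 6: θ'=-2.8326 (R=-0.8000) → pose (-5.1667, -1.1696, -2.8326)

(-5.1667, -1.1696, -2.8326)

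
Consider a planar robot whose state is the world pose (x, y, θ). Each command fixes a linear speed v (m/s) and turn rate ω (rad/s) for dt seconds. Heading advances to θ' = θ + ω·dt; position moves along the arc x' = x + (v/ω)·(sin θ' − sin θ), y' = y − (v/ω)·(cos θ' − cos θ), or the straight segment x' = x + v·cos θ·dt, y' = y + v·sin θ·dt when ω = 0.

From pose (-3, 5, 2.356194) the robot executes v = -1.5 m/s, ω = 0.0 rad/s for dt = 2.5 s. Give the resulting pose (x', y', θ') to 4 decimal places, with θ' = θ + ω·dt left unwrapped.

(-0.3484, 2.3483, 2.3562)

θ' = 2.3562 + 0.0·2.5 = 2.3562
ω = 0 → straight: x' = -3 + -1.5·cos(2.3562)·2.5 = -0.3484
y' = 5 + -1.5·sin(2.3562)·2.5 = 2.3483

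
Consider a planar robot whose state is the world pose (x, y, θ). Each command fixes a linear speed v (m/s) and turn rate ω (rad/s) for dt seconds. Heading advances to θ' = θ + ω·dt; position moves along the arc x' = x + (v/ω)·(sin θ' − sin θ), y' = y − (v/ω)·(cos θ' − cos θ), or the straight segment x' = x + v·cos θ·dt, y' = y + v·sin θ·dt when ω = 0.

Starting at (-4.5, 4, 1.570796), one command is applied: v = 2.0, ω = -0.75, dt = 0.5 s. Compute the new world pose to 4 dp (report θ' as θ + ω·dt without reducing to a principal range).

(-4.3147, 4.9767, 1.1958)

θ' = 1.5708 + -0.75·0.5 = 1.1958
R = v/ω = 2.0/-0.75 = -2.6667
x' = -4.5 + -2.6667·(sin 1.1958 − sin 1.5708) = -4.3147
y' = 4 − -2.6667·(cos 1.1958 − cos 1.5708) = 4.9767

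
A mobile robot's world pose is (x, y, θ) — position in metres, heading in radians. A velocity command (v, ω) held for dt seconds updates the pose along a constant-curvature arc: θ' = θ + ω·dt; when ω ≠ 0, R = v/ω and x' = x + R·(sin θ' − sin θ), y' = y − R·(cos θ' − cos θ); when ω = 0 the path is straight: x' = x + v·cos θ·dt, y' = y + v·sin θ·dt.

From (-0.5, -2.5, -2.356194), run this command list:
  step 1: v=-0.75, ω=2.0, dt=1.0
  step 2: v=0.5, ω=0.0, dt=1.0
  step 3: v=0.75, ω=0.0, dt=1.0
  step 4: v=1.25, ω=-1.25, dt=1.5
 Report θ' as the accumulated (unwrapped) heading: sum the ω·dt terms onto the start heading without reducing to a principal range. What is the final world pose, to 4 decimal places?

step 1: θ'=-0.3562 (R=-0.3750) → pose (-0.6344, -1.8834, -0.3562)
step 2: θ'=-0.3562 (straight) → pose (-0.1658, -2.0577, -0.3562)
step 3: θ'=-0.3562 (straight) → pose (0.5371, -2.3193, -0.3562)
step 4: θ'=-2.2312 (R=-1.0000) → pose (0.9782, -3.8699, -2.2312)

(0.9782, -3.8699, -2.2312)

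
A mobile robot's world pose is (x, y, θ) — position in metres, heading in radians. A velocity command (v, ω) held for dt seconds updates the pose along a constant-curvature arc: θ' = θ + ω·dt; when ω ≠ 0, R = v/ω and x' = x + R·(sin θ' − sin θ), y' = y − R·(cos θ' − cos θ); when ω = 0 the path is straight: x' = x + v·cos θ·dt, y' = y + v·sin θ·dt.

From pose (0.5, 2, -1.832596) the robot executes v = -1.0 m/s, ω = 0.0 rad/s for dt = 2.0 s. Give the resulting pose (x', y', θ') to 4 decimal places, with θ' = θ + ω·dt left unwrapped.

θ' = -1.8326 + 0.0·2.0 = -1.8326
ω = 0 → straight: x' = 0.5 + -1.0·cos(-1.8326)·2.0 = 1.0176
y' = 2 + -1.0·sin(-1.8326)·2.0 = 3.9319

(1.0176, 3.9319, -1.8326)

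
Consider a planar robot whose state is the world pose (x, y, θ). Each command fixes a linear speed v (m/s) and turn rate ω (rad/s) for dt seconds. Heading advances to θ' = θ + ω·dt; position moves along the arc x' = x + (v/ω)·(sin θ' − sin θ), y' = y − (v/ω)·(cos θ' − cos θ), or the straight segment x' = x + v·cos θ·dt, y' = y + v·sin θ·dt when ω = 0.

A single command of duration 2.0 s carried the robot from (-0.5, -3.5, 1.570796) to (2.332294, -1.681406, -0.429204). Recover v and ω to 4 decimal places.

v = 2.0000, ω = -1.0000

Δθ = -0.429204 − 1.570796 = -2.000000
ω = Δθ/dt = -2.000000/2.0 = -1.0000
R = Δx/(sin θ' − sin θ) = -2.0000
v = R·ω = -2.0000·-1.0000 = 2.0000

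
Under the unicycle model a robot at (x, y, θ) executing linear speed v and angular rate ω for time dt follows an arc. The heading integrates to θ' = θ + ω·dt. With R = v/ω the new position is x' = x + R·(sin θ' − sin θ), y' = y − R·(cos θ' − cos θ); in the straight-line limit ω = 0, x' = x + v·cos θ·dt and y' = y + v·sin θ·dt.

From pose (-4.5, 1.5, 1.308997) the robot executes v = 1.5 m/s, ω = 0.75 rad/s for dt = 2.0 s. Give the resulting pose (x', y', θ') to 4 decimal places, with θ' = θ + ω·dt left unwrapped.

(-5.7789, 3.9080, 2.8090)

θ' = 1.3090 + 0.75·2.0 = 2.8090
R = v/ω = 1.5/0.75 = 2.0000
x' = -4.5 + 2.0000·(sin 2.8090 − sin 1.3090) = -5.7789
y' = 1.5 − 2.0000·(cos 2.8090 − cos 1.3090) = 3.9080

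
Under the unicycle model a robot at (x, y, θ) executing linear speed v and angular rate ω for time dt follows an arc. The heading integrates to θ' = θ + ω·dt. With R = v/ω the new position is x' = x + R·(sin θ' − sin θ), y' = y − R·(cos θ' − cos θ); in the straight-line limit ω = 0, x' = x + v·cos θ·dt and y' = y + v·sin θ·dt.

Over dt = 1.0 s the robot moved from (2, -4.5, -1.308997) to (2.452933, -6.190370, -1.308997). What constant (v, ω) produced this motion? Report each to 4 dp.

Δθ = -1.308997 − -1.308997 = 0.000000
ω = Δθ/dt = 0.000000/1.0 = 0.0000
ω = 0 → v = (Δx·cos θ + Δy·sin θ)/dt = 1.7500

v = 1.7500, ω = 0.0000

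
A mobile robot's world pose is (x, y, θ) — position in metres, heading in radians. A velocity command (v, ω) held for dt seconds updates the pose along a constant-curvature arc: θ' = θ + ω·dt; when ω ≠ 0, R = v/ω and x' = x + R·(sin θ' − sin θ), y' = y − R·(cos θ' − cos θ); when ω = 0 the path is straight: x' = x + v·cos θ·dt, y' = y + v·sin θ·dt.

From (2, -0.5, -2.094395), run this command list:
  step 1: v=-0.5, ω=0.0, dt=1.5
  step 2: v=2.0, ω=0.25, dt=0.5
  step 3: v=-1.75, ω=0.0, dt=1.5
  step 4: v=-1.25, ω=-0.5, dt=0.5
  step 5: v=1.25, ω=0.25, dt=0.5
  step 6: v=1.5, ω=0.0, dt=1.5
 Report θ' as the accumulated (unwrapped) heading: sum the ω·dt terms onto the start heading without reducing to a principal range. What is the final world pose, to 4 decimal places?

step 1: θ'=-2.0944 (straight) → pose (2.3750, 0.1495, -2.0944)
step 2: θ'=-1.9694 (R=8.0000) → pose (1.9304, -0.7455, -1.9694)
step 3: θ'=-1.9694 (straight) → pose (2.9492, 1.6738, -1.9694)
step 4: θ'=-2.2194 (R=2.5000) → pose (3.2609, 2.2136, -2.2194)
step 5: θ'=-2.0944 (R=5.0000) → pose (2.9154, 1.6933, -2.0944)
step 6: θ'=-2.0944 (straight) → pose (1.7904, -0.2553, -2.0944)

(1.7904, -0.2553, -2.0944)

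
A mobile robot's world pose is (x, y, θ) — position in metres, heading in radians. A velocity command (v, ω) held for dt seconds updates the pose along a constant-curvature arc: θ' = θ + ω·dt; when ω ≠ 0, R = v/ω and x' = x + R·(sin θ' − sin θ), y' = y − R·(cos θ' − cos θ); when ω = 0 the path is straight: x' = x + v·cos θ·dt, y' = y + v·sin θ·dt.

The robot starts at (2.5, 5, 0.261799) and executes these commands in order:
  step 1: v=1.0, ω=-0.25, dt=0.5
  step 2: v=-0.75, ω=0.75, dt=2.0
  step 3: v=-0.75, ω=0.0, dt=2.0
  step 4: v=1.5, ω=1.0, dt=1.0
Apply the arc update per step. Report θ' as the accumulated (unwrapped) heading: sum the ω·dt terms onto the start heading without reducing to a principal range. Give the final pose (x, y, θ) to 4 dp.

step 1: θ'=0.1368 (R=-4.0000) → pose (2.9898, 5.0989, 0.1368)
step 2: θ'=1.6368 (R=-1.0000) → pose (2.1283, 4.0423, 1.6368)
step 3: θ'=1.6368 (straight) → pose (2.2273, 2.5456, 1.6368)
step 4: θ'=2.6368 (R=1.5000) → pose (1.4560, 3.7596, 2.6368)

(1.4560, 3.7596, 2.6368)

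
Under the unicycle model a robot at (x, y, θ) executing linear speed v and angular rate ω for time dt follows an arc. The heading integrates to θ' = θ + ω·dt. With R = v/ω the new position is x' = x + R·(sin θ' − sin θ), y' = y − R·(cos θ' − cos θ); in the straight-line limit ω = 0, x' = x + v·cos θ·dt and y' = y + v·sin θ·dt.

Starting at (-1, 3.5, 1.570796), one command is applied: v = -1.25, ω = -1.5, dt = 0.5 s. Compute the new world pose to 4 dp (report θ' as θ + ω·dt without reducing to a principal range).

(-1.2236, 2.9320, 0.8208)

θ' = 1.5708 + -1.5·0.5 = 0.8208
R = v/ω = -1.25/-1.5 = 0.8333
x' = -1 + 0.8333·(sin 0.8208 − sin 1.5708) = -1.2236
y' = 3.5 − 0.8333·(cos 0.8208 − cos 1.5708) = 2.9320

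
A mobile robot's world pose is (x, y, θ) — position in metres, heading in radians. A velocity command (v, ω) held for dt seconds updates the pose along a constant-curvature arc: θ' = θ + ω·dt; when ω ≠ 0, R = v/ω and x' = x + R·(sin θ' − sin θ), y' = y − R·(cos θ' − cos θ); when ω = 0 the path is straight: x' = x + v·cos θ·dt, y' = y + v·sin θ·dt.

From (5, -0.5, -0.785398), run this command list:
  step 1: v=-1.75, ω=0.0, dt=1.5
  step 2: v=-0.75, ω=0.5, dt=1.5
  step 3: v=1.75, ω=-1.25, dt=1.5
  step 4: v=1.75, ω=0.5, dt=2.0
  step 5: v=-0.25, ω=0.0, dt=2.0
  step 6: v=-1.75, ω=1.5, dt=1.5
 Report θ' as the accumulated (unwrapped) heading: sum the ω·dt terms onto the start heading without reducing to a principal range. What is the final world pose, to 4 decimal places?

step 1: θ'=-0.7854 (straight) → pose (3.1438, 1.3562, -0.7854)
step 2: θ'=-0.0354 (R=-1.5000) → pose (2.1363, 1.7946, -0.0354)
step 3: θ'=-1.9104 (R=-1.4000) → pose (3.4068, -0.0709, -1.9104)
step 4: θ'=-0.9104 (R=3.5000) → pose (3.9428, -3.3838, -0.9104)
step 5: θ'=-0.9104 (straight) → pose (3.6360, -2.9890, -0.9104)
step 6: θ'=1.3396 (R=-1.1667) → pose (1.5790, -3.4373, 1.3396)

(1.5790, -3.4373, 1.3396)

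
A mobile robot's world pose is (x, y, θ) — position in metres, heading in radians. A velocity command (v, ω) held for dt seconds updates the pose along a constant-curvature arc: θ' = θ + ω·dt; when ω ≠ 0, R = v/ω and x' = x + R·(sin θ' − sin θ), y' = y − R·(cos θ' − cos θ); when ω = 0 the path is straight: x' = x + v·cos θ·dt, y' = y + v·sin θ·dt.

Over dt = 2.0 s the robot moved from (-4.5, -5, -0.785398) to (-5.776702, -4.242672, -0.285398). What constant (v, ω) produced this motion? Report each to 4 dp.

Δθ = -0.285398 − -0.785398 = 0.500000
ω = Δθ/dt = 0.500000/2.0 = 0.2500
R = Δx/(sin θ' − sin θ) = -3.0000
v = R·ω = -3.0000·0.2500 = -0.7500

v = -0.7500, ω = 0.2500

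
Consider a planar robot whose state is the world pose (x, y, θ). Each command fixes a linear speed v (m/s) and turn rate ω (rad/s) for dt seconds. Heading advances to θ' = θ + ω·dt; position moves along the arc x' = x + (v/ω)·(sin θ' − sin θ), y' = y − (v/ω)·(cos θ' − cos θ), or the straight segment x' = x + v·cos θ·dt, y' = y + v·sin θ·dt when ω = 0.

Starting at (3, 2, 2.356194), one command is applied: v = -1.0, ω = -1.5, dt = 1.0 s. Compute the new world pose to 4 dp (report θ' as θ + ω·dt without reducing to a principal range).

θ' = 2.3562 + -1.5·1.0 = 0.8562
R = v/ω = -1.0/-1.5 = 0.6667
x' = 3 + 0.6667·(sin 0.8562 − sin 2.3562) = 3.0322
y' = 2 − 0.6667·(cos 0.8562 − cos 2.3562) = 1.0917

(3.0322, 1.0917, 0.8562)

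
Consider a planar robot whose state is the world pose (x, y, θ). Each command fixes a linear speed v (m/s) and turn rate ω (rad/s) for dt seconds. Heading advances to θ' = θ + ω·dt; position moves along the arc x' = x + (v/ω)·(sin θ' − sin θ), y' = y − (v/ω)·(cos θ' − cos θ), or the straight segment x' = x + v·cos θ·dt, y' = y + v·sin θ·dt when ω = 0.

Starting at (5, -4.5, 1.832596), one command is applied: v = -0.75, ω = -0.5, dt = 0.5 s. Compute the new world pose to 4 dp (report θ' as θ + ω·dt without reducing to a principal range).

θ' = 1.8326 + -0.5·0.5 = 1.5826
R = v/ω = -0.75/-0.5 = 1.5000
x' = 5 + 1.5000·(sin 1.5826 − sin 1.8326) = 5.0510
y' = -4.5 − 1.5000·(cos 1.5826 − cos 1.8326) = -4.8705

(5.0510, -4.8705, 1.5826)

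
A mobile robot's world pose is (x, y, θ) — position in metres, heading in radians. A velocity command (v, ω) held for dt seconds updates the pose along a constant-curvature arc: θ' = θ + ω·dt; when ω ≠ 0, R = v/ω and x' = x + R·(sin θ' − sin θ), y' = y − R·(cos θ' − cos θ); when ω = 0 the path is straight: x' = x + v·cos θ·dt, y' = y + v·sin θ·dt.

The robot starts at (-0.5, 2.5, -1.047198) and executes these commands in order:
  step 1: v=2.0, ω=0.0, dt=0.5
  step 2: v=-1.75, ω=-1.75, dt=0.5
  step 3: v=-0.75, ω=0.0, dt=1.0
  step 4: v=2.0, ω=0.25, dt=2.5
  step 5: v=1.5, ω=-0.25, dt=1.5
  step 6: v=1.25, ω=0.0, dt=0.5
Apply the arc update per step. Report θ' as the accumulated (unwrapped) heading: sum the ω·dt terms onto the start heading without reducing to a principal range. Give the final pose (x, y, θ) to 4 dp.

step 1: θ'=-1.0472 (straight) → pose (0.0000, 1.6340, -1.0472)
step 2: θ'=-1.9222 (R=1.0000) → pose (-0.0729, 2.4782, -1.9222)
step 3: θ'=-1.9222 (straight) → pose (0.1853, 3.1824, -1.9222)
step 4: θ'=-1.2972 (R=8.0000) → pose (-0.0060, -1.7329, -1.2972)
step 5: θ'=-1.6722 (R=-6.0000) → pose (0.1863, -3.9615, -1.6722)
step 6: θ'=-1.6722 (straight) → pose (0.1231, -4.5833, -1.6722)

(0.1231, -4.5833, -1.6722)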